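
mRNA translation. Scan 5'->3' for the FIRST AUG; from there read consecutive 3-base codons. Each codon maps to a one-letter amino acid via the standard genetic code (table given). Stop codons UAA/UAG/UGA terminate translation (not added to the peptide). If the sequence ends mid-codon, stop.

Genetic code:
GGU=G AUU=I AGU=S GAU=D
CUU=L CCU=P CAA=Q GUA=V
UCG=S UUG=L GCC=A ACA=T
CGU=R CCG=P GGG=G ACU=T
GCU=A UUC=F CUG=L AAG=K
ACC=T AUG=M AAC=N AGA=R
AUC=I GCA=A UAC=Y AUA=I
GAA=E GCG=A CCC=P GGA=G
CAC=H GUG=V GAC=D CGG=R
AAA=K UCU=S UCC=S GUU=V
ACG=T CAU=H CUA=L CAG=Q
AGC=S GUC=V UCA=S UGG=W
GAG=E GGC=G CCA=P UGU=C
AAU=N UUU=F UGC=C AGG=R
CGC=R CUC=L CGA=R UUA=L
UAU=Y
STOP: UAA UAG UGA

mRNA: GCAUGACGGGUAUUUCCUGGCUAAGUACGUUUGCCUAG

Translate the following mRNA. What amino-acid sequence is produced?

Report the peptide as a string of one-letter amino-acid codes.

start AUG at pos 2
pos 2: AUG -> M; peptide=M
pos 5: ACG -> T; peptide=MT
pos 8: GGU -> G; peptide=MTG
pos 11: AUU -> I; peptide=MTGI
pos 14: UCC -> S; peptide=MTGIS
pos 17: UGG -> W; peptide=MTGISW
pos 20: CUA -> L; peptide=MTGISWL
pos 23: AGU -> S; peptide=MTGISWLS
pos 26: ACG -> T; peptide=MTGISWLST
pos 29: UUU -> F; peptide=MTGISWLSTF
pos 32: GCC -> A; peptide=MTGISWLSTFA
pos 35: UAG -> STOP

Answer: MTGISWLSTFA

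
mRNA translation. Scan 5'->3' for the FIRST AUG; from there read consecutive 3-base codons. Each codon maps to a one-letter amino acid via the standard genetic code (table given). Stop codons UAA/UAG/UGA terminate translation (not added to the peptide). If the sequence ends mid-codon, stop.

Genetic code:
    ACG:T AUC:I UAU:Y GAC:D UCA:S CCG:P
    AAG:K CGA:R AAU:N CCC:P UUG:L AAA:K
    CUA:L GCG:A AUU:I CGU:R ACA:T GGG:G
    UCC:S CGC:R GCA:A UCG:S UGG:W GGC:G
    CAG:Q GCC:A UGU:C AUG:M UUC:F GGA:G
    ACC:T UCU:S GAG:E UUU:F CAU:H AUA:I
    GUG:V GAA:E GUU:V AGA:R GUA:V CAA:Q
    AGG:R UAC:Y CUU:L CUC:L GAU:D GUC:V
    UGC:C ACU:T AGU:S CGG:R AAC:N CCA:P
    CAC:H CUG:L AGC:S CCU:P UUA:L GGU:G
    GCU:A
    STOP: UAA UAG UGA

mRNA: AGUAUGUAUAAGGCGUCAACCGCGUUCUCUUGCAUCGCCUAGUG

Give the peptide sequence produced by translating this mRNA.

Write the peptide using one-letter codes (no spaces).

start AUG at pos 3
pos 3: AUG -> M; peptide=M
pos 6: UAU -> Y; peptide=MY
pos 9: AAG -> K; peptide=MYK
pos 12: GCG -> A; peptide=MYKA
pos 15: UCA -> S; peptide=MYKAS
pos 18: ACC -> T; peptide=MYKAST
pos 21: GCG -> A; peptide=MYKASTA
pos 24: UUC -> F; peptide=MYKASTAF
pos 27: UCU -> S; peptide=MYKASTAFS
pos 30: UGC -> C; peptide=MYKASTAFSC
pos 33: AUC -> I; peptide=MYKASTAFSCI
pos 36: GCC -> A; peptide=MYKASTAFSCIA
pos 39: UAG -> STOP

Answer: MYKASTAFSCIA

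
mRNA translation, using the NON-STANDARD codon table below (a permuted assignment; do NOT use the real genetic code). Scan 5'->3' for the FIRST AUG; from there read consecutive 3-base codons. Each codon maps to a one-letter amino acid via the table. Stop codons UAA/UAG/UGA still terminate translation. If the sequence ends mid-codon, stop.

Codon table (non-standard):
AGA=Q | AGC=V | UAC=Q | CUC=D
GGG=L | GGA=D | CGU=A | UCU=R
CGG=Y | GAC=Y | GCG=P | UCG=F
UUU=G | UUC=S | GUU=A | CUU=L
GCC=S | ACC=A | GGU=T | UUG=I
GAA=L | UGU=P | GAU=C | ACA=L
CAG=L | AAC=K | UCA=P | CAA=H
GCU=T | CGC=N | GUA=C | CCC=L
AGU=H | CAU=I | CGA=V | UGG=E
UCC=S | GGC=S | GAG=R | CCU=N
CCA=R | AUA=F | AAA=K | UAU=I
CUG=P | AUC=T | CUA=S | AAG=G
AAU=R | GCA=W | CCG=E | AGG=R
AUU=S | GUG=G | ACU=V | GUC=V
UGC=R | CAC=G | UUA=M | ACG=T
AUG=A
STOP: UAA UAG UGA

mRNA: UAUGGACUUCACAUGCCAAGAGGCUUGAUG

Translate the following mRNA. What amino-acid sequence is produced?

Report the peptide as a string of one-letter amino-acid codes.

start AUG at pos 1
pos 1: AUG -> A; peptide=A
pos 4: GAC -> Y; peptide=AY
pos 7: UUC -> S; peptide=AYS
pos 10: ACA -> L; peptide=AYSL
pos 13: UGC -> R; peptide=AYSLR
pos 16: CAA -> H; peptide=AYSLRH
pos 19: GAG -> R; peptide=AYSLRHR
pos 22: GCU -> T; peptide=AYSLRHRT
pos 25: UGA -> STOP

Answer: AYSLRHRT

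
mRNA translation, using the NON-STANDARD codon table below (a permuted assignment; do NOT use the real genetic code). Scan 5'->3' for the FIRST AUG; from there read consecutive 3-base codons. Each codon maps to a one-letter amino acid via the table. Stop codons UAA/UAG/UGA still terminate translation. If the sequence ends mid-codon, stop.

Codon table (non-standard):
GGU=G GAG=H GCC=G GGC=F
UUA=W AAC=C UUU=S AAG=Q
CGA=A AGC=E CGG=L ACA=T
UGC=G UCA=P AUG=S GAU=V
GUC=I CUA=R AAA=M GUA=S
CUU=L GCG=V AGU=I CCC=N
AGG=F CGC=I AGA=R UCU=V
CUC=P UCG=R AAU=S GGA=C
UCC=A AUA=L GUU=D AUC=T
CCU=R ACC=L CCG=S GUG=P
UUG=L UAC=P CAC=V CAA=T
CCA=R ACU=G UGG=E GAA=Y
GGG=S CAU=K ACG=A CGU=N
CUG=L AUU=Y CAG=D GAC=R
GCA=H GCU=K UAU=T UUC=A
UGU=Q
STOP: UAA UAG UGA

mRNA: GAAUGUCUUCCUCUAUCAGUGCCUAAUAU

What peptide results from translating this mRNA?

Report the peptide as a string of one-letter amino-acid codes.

Answer: SVAVTIG

Derivation:
start AUG at pos 2
pos 2: AUG -> S; peptide=S
pos 5: UCU -> V; peptide=SV
pos 8: UCC -> A; peptide=SVA
pos 11: UCU -> V; peptide=SVAV
pos 14: AUC -> T; peptide=SVAVT
pos 17: AGU -> I; peptide=SVAVTI
pos 20: GCC -> G; peptide=SVAVTIG
pos 23: UAA -> STOP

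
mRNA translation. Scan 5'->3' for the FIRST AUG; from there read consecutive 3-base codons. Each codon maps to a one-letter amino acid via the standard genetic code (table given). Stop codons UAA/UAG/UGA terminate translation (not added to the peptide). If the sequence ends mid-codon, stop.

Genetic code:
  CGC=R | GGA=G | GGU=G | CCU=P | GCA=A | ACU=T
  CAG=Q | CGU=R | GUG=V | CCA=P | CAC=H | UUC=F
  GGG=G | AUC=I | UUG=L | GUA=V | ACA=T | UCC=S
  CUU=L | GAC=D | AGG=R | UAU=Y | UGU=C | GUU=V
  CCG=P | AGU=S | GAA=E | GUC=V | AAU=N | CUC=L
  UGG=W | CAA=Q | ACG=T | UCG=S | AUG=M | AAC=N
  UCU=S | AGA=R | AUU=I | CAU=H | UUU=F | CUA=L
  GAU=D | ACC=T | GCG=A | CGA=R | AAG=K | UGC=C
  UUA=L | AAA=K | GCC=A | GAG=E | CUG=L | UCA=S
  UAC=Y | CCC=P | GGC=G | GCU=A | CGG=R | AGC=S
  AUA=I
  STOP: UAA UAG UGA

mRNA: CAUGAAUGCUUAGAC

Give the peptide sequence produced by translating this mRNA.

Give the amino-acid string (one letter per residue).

Answer: MNA

Derivation:
start AUG at pos 1
pos 1: AUG -> M; peptide=M
pos 4: AAU -> N; peptide=MN
pos 7: GCU -> A; peptide=MNA
pos 10: UAG -> STOP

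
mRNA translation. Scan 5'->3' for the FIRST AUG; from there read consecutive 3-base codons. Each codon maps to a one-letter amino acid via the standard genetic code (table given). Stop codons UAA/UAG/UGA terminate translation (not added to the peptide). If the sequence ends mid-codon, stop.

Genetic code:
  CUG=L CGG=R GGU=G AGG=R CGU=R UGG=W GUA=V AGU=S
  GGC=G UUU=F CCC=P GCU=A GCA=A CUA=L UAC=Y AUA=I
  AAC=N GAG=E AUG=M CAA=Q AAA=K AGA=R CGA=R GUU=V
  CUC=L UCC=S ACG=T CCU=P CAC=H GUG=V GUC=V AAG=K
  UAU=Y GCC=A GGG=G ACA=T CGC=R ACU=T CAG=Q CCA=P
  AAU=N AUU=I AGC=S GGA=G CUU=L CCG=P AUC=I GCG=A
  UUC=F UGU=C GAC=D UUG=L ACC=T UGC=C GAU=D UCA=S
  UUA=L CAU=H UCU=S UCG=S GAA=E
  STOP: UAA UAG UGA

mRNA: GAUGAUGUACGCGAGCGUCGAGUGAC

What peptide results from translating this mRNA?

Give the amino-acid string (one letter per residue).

Answer: MMYASVE

Derivation:
start AUG at pos 1
pos 1: AUG -> M; peptide=M
pos 4: AUG -> M; peptide=MM
pos 7: UAC -> Y; peptide=MMY
pos 10: GCG -> A; peptide=MMYA
pos 13: AGC -> S; peptide=MMYAS
pos 16: GUC -> V; peptide=MMYASV
pos 19: GAG -> E; peptide=MMYASVE
pos 22: UGA -> STOP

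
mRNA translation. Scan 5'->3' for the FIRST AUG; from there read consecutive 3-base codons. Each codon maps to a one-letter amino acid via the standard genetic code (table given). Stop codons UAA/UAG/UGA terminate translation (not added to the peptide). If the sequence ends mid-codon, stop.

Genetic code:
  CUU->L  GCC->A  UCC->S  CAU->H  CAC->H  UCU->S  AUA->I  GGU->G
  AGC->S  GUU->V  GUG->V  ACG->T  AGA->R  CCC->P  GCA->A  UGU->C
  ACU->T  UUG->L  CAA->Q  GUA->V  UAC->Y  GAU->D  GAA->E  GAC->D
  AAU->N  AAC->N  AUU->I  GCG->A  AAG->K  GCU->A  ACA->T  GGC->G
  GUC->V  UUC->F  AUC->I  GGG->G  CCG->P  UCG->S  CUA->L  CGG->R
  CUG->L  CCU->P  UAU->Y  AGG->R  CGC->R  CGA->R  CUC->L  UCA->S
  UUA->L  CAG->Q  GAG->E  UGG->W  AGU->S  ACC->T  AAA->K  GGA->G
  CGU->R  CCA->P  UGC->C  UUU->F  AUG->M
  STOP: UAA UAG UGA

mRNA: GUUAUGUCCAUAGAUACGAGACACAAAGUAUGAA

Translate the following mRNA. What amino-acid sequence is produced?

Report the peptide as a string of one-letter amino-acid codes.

start AUG at pos 3
pos 3: AUG -> M; peptide=M
pos 6: UCC -> S; peptide=MS
pos 9: AUA -> I; peptide=MSI
pos 12: GAU -> D; peptide=MSID
pos 15: ACG -> T; peptide=MSIDT
pos 18: AGA -> R; peptide=MSIDTR
pos 21: CAC -> H; peptide=MSIDTRH
pos 24: AAA -> K; peptide=MSIDTRHK
pos 27: GUA -> V; peptide=MSIDTRHKV
pos 30: UGA -> STOP

Answer: MSIDTRHKV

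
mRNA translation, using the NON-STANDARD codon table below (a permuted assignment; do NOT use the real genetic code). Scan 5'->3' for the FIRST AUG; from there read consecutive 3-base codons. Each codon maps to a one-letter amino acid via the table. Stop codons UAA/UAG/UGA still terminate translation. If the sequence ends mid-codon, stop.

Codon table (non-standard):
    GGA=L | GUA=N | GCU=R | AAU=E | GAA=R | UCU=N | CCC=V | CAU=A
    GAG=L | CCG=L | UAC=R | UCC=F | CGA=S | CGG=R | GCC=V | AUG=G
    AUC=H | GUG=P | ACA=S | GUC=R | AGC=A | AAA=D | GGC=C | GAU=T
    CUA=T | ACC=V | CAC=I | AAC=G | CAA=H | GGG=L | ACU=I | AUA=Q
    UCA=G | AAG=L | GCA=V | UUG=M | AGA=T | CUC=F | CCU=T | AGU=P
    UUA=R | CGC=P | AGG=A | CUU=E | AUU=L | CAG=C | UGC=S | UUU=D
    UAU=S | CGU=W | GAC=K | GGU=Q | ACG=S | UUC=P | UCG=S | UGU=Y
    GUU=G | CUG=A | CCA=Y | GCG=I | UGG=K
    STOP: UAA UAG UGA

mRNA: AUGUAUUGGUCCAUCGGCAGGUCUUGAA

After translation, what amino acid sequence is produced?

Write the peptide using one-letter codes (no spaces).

start AUG at pos 0
pos 0: AUG -> G; peptide=G
pos 3: UAU -> S; peptide=GS
pos 6: UGG -> K; peptide=GSK
pos 9: UCC -> F; peptide=GSKF
pos 12: AUC -> H; peptide=GSKFH
pos 15: GGC -> C; peptide=GSKFHC
pos 18: AGG -> A; peptide=GSKFHCA
pos 21: UCU -> N; peptide=GSKFHCAN
pos 24: UGA -> STOP

Answer: GSKFHCAN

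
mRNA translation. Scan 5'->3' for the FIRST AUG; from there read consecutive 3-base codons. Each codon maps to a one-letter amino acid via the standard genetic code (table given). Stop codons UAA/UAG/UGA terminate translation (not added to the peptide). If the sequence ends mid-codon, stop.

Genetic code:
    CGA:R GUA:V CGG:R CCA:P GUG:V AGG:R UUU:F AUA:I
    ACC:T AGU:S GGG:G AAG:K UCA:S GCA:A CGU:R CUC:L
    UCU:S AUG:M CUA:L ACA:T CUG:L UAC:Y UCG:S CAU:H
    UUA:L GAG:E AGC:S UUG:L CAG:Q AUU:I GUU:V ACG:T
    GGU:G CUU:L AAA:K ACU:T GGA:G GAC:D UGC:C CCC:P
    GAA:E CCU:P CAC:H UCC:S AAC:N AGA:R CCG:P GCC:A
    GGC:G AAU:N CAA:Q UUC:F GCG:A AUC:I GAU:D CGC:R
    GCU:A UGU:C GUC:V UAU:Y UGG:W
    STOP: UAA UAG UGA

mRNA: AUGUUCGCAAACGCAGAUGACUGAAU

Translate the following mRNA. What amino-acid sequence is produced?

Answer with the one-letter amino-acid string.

start AUG at pos 0
pos 0: AUG -> M; peptide=M
pos 3: UUC -> F; peptide=MF
pos 6: GCA -> A; peptide=MFA
pos 9: AAC -> N; peptide=MFAN
pos 12: GCA -> A; peptide=MFANA
pos 15: GAU -> D; peptide=MFANAD
pos 18: GAC -> D; peptide=MFANADD
pos 21: UGA -> STOP

Answer: MFANADD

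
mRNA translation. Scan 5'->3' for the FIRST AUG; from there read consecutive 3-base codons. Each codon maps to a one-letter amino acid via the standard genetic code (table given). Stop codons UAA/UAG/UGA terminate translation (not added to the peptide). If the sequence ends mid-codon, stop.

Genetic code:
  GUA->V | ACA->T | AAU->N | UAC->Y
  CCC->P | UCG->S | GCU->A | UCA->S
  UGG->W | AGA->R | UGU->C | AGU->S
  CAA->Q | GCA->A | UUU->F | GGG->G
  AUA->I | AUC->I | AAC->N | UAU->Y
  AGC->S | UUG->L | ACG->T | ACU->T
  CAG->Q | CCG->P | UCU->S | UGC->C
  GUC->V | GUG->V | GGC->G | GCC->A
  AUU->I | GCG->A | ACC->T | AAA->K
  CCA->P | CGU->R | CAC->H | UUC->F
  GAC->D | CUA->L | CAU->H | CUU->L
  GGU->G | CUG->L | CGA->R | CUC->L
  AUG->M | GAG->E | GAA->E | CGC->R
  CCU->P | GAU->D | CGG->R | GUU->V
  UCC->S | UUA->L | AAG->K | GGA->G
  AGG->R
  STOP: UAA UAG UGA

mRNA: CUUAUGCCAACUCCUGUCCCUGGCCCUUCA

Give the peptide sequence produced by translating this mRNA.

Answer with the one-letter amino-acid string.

Answer: MPTPVPGPS

Derivation:
start AUG at pos 3
pos 3: AUG -> M; peptide=M
pos 6: CCA -> P; peptide=MP
pos 9: ACU -> T; peptide=MPT
pos 12: CCU -> P; peptide=MPTP
pos 15: GUC -> V; peptide=MPTPV
pos 18: CCU -> P; peptide=MPTPVP
pos 21: GGC -> G; peptide=MPTPVPG
pos 24: CCU -> P; peptide=MPTPVPGP
pos 27: UCA -> S; peptide=MPTPVPGPS
pos 30: only 0 nt remain (<3), stop (end of mRNA)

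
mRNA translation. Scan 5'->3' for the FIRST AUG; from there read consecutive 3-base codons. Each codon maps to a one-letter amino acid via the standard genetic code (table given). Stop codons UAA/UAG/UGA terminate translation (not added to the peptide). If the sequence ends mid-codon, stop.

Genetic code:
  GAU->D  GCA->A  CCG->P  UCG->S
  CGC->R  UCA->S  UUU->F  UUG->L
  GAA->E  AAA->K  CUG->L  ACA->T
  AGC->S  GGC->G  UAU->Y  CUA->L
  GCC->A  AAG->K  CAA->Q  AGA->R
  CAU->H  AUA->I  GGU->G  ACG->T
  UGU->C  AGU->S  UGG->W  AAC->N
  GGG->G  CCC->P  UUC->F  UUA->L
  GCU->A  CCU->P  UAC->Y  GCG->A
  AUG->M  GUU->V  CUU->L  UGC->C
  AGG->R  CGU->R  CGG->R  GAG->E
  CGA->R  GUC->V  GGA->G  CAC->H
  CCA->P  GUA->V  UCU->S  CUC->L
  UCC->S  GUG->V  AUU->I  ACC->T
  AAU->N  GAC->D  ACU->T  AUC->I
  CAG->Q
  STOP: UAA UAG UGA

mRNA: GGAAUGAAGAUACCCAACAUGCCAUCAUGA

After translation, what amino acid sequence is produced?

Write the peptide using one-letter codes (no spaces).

Answer: MKIPNMPS

Derivation:
start AUG at pos 3
pos 3: AUG -> M; peptide=M
pos 6: AAG -> K; peptide=MK
pos 9: AUA -> I; peptide=MKI
pos 12: CCC -> P; peptide=MKIP
pos 15: AAC -> N; peptide=MKIPN
pos 18: AUG -> M; peptide=MKIPNM
pos 21: CCA -> P; peptide=MKIPNMP
pos 24: UCA -> S; peptide=MKIPNMPS
pos 27: UGA -> STOP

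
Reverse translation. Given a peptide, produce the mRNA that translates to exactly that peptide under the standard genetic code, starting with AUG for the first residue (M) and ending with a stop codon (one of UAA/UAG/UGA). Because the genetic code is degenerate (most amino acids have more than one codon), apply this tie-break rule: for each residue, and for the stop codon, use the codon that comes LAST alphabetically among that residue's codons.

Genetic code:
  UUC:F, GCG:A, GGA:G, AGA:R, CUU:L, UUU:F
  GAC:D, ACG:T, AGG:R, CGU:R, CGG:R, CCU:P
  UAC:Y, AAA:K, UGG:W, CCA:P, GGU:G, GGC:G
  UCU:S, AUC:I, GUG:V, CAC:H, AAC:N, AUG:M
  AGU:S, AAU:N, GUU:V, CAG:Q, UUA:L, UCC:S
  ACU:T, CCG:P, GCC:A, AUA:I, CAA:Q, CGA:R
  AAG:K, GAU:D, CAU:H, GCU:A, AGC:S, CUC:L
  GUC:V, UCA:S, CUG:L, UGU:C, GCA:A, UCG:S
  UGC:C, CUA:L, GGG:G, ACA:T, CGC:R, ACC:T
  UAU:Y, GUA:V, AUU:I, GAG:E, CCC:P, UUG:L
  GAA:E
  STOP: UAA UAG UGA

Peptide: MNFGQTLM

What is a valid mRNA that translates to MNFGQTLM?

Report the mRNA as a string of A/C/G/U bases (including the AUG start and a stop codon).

residue 1: M -> AUG (start codon)
residue 2: N codons sorted = AAC,AAU -> pick last = AAU
residue 3: F codons sorted = UUC,UUU -> pick last = UUU
residue 4: G codons sorted = GGA,GGC,GGG,GGU -> pick last = GGU
residue 5: Q codons sorted = CAA,CAG -> pick last = CAG
residue 6: T codons sorted = ACA,ACC,ACG,ACU -> pick last = ACU
residue 7: L codons sorted = CUA,CUC,CUG,CUU,UUA,UUG -> pick last = UUG
residue 8: M -> AUG (only codon)
terminator: stop codons sorted = UAA,UAG,UGA -> pick last = UGA

Answer: mRNA: AUGAAUUUUGGUCAGACUUUGAUGUGA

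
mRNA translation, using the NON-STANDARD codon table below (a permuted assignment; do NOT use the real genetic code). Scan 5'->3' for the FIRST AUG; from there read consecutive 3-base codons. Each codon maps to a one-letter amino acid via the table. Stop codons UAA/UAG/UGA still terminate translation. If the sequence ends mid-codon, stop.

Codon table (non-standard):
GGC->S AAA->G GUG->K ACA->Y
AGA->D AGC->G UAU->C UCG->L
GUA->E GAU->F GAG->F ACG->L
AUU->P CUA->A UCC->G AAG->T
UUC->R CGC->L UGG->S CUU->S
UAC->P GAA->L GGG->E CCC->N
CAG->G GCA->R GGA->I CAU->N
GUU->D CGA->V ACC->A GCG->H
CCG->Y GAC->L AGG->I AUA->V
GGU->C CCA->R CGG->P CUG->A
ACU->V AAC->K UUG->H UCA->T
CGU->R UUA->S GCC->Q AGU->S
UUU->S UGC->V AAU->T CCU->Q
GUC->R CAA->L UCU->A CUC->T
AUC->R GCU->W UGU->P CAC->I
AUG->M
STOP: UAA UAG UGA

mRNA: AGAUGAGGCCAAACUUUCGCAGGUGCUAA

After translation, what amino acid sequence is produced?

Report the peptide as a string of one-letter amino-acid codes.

Answer: MIRKSLIV

Derivation:
start AUG at pos 2
pos 2: AUG -> M; peptide=M
pos 5: AGG -> I; peptide=MI
pos 8: CCA -> R; peptide=MIR
pos 11: AAC -> K; peptide=MIRK
pos 14: UUU -> S; peptide=MIRKS
pos 17: CGC -> L; peptide=MIRKSL
pos 20: AGG -> I; peptide=MIRKSLI
pos 23: UGC -> V; peptide=MIRKSLIV
pos 26: UAA -> STOP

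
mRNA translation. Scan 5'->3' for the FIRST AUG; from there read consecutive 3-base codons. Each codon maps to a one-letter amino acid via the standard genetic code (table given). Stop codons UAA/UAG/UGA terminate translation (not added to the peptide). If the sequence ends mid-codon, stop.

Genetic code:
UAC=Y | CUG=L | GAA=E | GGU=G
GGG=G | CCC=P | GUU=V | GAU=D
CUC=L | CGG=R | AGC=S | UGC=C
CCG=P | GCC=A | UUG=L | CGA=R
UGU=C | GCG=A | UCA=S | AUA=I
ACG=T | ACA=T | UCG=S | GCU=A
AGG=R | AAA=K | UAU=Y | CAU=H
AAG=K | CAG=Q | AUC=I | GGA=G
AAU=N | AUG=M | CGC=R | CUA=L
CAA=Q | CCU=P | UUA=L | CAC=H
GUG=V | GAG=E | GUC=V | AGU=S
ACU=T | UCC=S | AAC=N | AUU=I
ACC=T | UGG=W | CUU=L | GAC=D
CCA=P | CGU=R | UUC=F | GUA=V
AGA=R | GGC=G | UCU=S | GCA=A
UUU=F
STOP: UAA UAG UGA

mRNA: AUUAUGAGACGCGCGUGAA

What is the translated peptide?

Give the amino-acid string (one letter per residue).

start AUG at pos 3
pos 3: AUG -> M; peptide=M
pos 6: AGA -> R; peptide=MR
pos 9: CGC -> R; peptide=MRR
pos 12: GCG -> A; peptide=MRRA
pos 15: UGA -> STOP

Answer: MRRA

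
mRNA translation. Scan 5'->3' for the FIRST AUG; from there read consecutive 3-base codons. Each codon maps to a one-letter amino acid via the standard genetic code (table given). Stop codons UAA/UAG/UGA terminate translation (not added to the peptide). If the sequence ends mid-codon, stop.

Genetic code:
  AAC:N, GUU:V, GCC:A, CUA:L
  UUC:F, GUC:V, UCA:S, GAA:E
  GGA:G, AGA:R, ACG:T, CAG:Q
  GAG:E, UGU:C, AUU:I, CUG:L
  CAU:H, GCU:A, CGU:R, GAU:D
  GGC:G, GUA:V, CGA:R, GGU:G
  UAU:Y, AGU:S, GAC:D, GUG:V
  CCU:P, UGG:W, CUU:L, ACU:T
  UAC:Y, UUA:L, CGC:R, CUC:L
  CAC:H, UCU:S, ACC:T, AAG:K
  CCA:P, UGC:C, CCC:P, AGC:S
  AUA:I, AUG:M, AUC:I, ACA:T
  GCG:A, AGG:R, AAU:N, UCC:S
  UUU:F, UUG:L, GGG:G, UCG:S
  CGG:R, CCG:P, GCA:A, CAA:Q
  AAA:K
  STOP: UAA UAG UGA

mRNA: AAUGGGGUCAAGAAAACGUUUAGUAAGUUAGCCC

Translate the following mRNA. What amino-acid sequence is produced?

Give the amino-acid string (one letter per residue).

start AUG at pos 1
pos 1: AUG -> M; peptide=M
pos 4: GGG -> G; peptide=MG
pos 7: UCA -> S; peptide=MGS
pos 10: AGA -> R; peptide=MGSR
pos 13: AAA -> K; peptide=MGSRK
pos 16: CGU -> R; peptide=MGSRKR
pos 19: UUA -> L; peptide=MGSRKRL
pos 22: GUA -> V; peptide=MGSRKRLV
pos 25: AGU -> S; peptide=MGSRKRLVS
pos 28: UAG -> STOP

Answer: MGSRKRLVS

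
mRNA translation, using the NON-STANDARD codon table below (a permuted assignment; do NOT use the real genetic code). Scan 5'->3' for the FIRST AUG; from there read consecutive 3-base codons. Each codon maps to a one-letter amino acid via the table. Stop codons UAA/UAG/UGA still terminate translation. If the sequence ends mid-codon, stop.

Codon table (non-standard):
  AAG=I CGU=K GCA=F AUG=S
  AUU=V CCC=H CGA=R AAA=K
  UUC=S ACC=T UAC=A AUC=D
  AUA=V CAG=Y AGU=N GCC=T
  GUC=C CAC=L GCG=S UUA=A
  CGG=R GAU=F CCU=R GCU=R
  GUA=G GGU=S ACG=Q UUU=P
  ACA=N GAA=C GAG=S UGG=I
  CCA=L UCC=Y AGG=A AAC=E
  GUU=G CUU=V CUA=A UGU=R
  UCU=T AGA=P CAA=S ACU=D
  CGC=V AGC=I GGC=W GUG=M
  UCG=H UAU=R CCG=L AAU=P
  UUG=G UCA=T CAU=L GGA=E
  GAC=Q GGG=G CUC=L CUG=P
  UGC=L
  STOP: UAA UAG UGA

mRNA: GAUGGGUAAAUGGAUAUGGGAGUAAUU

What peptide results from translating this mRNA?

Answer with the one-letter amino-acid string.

start AUG at pos 1
pos 1: AUG -> S; peptide=S
pos 4: GGU -> S; peptide=SS
pos 7: AAA -> K; peptide=SSK
pos 10: UGG -> I; peptide=SSKI
pos 13: AUA -> V; peptide=SSKIV
pos 16: UGG -> I; peptide=SSKIVI
pos 19: GAG -> S; peptide=SSKIVIS
pos 22: UAA -> STOP

Answer: SSKIVIS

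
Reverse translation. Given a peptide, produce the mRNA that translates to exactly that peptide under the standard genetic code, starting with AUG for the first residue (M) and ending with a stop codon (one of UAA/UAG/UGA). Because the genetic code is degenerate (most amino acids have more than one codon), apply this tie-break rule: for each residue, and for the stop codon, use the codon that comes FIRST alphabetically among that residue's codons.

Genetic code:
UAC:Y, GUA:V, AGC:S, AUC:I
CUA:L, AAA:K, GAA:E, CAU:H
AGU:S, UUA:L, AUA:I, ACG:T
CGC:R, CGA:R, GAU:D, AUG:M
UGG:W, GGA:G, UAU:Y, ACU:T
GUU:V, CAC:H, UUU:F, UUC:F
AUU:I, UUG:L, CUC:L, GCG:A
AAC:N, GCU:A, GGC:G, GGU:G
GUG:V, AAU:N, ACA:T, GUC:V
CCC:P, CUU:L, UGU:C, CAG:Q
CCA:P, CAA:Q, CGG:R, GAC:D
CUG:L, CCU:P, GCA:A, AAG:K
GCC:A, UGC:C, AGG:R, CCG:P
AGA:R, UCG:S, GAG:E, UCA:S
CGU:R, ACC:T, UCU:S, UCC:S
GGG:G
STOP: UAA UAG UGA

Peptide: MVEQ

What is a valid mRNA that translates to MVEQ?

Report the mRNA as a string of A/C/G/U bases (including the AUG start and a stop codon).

Answer: mRNA: AUGGUAGAACAAUAA

Derivation:
residue 1: M -> AUG (start codon)
residue 2: V codons sorted = GUA,GUC,GUG,GUU -> pick first = GUA
residue 3: E codons sorted = GAA,GAG -> pick first = GAA
residue 4: Q codons sorted = CAA,CAG -> pick first = CAA
terminator: stop codons sorted = UAA,UAG,UGA -> pick first = UAA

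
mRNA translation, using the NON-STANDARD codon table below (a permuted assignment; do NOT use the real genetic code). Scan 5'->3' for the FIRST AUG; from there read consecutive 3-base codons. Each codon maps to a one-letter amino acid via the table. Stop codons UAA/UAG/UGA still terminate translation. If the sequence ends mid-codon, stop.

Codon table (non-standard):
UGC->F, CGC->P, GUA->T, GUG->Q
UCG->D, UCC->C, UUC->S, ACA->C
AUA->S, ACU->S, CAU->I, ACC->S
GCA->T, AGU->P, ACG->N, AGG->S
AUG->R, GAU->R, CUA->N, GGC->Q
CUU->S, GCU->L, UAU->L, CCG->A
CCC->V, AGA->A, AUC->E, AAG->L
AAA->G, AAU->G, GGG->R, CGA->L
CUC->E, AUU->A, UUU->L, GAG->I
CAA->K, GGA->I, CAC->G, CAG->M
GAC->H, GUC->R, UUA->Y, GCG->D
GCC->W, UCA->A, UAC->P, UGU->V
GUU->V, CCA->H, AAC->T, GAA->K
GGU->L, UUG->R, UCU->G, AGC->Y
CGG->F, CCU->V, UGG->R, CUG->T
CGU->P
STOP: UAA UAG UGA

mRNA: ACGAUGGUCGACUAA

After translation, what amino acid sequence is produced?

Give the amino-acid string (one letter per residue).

Answer: RRH

Derivation:
start AUG at pos 3
pos 3: AUG -> R; peptide=R
pos 6: GUC -> R; peptide=RR
pos 9: GAC -> H; peptide=RRH
pos 12: UAA -> STOP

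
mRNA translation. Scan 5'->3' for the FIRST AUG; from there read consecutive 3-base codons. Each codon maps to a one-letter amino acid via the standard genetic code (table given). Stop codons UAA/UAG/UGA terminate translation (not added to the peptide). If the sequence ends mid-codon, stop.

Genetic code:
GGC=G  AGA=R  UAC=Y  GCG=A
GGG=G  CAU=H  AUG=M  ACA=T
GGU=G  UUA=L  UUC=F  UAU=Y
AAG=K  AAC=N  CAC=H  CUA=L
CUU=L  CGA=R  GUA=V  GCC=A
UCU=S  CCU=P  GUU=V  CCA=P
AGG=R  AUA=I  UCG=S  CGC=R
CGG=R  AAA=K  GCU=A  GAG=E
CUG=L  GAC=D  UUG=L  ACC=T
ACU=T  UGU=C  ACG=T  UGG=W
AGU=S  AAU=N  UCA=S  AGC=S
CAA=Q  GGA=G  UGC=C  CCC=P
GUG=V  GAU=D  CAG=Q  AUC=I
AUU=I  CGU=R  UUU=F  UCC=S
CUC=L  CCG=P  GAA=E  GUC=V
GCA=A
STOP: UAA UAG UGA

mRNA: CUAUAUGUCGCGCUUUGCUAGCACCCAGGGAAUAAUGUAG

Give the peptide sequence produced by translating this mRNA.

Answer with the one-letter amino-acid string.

start AUG at pos 4
pos 4: AUG -> M; peptide=M
pos 7: UCG -> S; peptide=MS
pos 10: CGC -> R; peptide=MSR
pos 13: UUU -> F; peptide=MSRF
pos 16: GCU -> A; peptide=MSRFA
pos 19: AGC -> S; peptide=MSRFAS
pos 22: ACC -> T; peptide=MSRFAST
pos 25: CAG -> Q; peptide=MSRFASTQ
pos 28: GGA -> G; peptide=MSRFASTQG
pos 31: AUA -> I; peptide=MSRFASTQGI
pos 34: AUG -> M; peptide=MSRFASTQGIM
pos 37: UAG -> STOP

Answer: MSRFASTQGIM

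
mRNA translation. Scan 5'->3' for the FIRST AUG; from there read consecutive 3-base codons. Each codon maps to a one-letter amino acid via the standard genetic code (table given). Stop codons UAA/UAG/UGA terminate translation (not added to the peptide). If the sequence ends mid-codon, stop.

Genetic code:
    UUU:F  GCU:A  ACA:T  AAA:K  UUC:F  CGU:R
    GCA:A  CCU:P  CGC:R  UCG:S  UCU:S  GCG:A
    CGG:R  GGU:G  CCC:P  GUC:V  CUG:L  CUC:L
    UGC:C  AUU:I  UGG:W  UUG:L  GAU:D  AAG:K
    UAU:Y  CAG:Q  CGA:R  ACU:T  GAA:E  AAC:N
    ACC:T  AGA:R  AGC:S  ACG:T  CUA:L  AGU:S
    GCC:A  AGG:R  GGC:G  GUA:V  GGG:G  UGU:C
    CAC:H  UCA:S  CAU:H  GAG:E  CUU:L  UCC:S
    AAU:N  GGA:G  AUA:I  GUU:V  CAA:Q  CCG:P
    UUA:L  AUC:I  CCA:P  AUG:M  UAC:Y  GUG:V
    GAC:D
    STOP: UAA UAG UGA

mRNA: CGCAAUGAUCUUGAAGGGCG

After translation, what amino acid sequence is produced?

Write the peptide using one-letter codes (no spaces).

start AUG at pos 4
pos 4: AUG -> M; peptide=M
pos 7: AUC -> I; peptide=MI
pos 10: UUG -> L; peptide=MIL
pos 13: AAG -> K; peptide=MILK
pos 16: GGC -> G; peptide=MILKG
pos 19: only 1 nt remain (<3), stop (end of mRNA)

Answer: MILKG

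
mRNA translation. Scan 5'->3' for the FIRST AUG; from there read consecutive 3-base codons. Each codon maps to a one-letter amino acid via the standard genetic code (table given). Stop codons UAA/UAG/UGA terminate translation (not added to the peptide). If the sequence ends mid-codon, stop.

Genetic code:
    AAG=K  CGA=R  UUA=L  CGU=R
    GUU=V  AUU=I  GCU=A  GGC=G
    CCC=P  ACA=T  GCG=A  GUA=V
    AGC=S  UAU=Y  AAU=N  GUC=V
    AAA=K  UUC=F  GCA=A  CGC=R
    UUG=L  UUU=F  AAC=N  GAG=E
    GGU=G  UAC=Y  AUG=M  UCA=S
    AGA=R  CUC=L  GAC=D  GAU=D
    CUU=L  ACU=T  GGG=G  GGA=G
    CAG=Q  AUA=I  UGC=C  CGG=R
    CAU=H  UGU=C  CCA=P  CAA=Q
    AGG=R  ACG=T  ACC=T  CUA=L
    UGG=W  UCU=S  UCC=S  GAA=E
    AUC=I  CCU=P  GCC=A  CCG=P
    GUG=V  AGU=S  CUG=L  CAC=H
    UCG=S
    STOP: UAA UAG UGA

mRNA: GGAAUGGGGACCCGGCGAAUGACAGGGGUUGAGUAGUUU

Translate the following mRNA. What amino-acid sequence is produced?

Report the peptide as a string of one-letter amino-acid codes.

start AUG at pos 3
pos 3: AUG -> M; peptide=M
pos 6: GGG -> G; peptide=MG
pos 9: ACC -> T; peptide=MGT
pos 12: CGG -> R; peptide=MGTR
pos 15: CGA -> R; peptide=MGTRR
pos 18: AUG -> M; peptide=MGTRRM
pos 21: ACA -> T; peptide=MGTRRMT
pos 24: GGG -> G; peptide=MGTRRMTG
pos 27: GUU -> V; peptide=MGTRRMTGV
pos 30: GAG -> E; peptide=MGTRRMTGVE
pos 33: UAG -> STOP

Answer: MGTRRMTGVE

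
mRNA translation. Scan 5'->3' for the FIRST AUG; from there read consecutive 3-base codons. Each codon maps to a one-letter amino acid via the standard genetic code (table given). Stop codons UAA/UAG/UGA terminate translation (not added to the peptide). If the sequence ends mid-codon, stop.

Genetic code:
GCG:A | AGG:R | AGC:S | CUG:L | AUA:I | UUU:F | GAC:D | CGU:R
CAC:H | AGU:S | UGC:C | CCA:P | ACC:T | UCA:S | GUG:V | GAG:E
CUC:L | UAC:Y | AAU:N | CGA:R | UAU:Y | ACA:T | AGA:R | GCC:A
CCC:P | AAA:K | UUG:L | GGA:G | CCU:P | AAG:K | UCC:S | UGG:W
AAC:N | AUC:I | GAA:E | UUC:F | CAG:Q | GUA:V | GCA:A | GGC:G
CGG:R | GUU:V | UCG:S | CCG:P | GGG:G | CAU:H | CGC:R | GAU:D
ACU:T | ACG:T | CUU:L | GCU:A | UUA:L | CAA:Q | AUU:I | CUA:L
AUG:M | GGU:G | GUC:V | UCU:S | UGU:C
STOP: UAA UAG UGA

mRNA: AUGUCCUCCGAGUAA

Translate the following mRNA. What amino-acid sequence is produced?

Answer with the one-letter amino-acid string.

start AUG at pos 0
pos 0: AUG -> M; peptide=M
pos 3: UCC -> S; peptide=MS
pos 6: UCC -> S; peptide=MSS
pos 9: GAG -> E; peptide=MSSE
pos 12: UAA -> STOP

Answer: MSSE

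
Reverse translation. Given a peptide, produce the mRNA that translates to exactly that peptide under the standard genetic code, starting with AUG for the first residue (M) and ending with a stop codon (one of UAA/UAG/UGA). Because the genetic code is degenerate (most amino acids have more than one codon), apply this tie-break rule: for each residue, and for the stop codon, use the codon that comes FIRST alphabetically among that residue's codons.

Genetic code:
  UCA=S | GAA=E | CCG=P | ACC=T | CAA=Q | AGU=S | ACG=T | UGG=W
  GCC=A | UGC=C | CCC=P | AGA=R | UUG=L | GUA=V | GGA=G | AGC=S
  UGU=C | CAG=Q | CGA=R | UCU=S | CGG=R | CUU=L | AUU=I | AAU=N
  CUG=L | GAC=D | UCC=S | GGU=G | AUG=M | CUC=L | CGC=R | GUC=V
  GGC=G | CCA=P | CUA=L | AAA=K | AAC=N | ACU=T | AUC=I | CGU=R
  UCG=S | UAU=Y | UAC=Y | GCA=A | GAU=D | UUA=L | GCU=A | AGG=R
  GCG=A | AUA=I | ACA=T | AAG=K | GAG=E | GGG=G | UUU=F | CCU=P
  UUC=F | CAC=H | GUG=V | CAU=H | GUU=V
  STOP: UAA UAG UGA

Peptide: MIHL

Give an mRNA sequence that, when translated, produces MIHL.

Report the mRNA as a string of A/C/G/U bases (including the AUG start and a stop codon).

Answer: mRNA: AUGAUACACCUAUAA

Derivation:
residue 1: M -> AUG (start codon)
residue 2: I codons sorted = AUA,AUC,AUU -> pick first = AUA
residue 3: H codons sorted = CAC,CAU -> pick first = CAC
residue 4: L codons sorted = CUA,CUC,CUG,CUU,UUA,UUG -> pick first = CUA
terminator: stop codons sorted = UAA,UAG,UGA -> pick first = UAA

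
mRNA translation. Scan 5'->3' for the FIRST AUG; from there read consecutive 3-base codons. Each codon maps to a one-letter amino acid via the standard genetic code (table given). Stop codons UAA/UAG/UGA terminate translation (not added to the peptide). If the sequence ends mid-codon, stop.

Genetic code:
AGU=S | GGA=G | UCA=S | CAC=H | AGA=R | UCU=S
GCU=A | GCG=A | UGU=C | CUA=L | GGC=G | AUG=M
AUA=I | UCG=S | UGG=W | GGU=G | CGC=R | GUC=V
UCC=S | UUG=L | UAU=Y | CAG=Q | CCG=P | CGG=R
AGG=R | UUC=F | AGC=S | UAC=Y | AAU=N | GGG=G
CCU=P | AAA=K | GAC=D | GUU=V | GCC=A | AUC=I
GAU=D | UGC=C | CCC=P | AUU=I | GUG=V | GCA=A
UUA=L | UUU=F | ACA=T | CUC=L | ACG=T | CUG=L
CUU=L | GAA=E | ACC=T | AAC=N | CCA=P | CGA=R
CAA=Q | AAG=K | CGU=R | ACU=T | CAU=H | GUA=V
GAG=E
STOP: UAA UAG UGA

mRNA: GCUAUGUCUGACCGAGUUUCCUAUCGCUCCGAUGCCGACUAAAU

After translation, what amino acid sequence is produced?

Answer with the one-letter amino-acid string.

Answer: MSDRVSYRSDAD

Derivation:
start AUG at pos 3
pos 3: AUG -> M; peptide=M
pos 6: UCU -> S; peptide=MS
pos 9: GAC -> D; peptide=MSD
pos 12: CGA -> R; peptide=MSDR
pos 15: GUU -> V; peptide=MSDRV
pos 18: UCC -> S; peptide=MSDRVS
pos 21: UAU -> Y; peptide=MSDRVSY
pos 24: CGC -> R; peptide=MSDRVSYR
pos 27: UCC -> S; peptide=MSDRVSYRS
pos 30: GAU -> D; peptide=MSDRVSYRSD
pos 33: GCC -> A; peptide=MSDRVSYRSDA
pos 36: GAC -> D; peptide=MSDRVSYRSDAD
pos 39: UAA -> STOP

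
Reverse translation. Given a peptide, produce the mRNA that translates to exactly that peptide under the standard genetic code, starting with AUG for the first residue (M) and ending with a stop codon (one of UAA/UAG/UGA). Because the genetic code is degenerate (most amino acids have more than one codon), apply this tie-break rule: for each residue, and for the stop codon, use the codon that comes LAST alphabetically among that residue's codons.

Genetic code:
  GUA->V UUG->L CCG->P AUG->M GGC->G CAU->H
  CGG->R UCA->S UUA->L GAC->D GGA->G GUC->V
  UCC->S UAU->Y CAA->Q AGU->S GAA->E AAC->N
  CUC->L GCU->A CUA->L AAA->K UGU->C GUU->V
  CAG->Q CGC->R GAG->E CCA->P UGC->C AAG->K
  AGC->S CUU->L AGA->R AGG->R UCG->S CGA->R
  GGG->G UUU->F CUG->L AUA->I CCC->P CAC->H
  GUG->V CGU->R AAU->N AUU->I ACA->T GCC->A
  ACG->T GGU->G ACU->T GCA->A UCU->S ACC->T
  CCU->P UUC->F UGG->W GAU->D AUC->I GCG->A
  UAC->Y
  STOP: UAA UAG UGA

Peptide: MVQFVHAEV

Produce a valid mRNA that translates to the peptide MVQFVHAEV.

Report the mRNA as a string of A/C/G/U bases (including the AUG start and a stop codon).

residue 1: M -> AUG (start codon)
residue 2: V codons sorted = GUA,GUC,GUG,GUU -> pick last = GUU
residue 3: Q codons sorted = CAA,CAG -> pick last = CAG
residue 4: F codons sorted = UUC,UUU -> pick last = UUU
residue 5: V codons sorted = GUA,GUC,GUG,GUU -> pick last = GUU
residue 6: H codons sorted = CAC,CAU -> pick last = CAU
residue 7: A codons sorted = GCA,GCC,GCG,GCU -> pick last = GCU
residue 8: E codons sorted = GAA,GAG -> pick last = GAG
residue 9: V codons sorted = GUA,GUC,GUG,GUU -> pick last = GUU
terminator: stop codons sorted = UAA,UAG,UGA -> pick last = UGA

Answer: mRNA: AUGGUUCAGUUUGUUCAUGCUGAGGUUUGA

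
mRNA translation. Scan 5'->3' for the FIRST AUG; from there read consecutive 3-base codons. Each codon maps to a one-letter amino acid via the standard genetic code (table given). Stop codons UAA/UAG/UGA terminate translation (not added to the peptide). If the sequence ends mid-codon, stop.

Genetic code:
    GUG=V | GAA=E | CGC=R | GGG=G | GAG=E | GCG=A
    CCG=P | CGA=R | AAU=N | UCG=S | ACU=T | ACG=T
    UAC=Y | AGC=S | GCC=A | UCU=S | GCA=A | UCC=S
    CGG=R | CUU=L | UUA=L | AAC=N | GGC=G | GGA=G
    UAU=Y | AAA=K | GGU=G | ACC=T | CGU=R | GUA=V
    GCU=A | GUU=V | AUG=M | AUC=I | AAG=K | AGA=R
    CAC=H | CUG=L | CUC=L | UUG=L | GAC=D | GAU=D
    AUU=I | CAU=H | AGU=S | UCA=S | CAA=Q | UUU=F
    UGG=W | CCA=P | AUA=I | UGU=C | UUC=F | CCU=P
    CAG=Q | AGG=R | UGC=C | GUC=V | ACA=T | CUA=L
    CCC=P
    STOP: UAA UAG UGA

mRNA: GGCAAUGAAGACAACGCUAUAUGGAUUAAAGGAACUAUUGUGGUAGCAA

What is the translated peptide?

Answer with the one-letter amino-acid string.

start AUG at pos 4
pos 4: AUG -> M; peptide=M
pos 7: AAG -> K; peptide=MK
pos 10: ACA -> T; peptide=MKT
pos 13: ACG -> T; peptide=MKTT
pos 16: CUA -> L; peptide=MKTTL
pos 19: UAU -> Y; peptide=MKTTLY
pos 22: GGA -> G; peptide=MKTTLYG
pos 25: UUA -> L; peptide=MKTTLYGL
pos 28: AAG -> K; peptide=MKTTLYGLK
pos 31: GAA -> E; peptide=MKTTLYGLKE
pos 34: CUA -> L; peptide=MKTTLYGLKEL
pos 37: UUG -> L; peptide=MKTTLYGLKELL
pos 40: UGG -> W; peptide=MKTTLYGLKELLW
pos 43: UAG -> STOP

Answer: MKTTLYGLKELLW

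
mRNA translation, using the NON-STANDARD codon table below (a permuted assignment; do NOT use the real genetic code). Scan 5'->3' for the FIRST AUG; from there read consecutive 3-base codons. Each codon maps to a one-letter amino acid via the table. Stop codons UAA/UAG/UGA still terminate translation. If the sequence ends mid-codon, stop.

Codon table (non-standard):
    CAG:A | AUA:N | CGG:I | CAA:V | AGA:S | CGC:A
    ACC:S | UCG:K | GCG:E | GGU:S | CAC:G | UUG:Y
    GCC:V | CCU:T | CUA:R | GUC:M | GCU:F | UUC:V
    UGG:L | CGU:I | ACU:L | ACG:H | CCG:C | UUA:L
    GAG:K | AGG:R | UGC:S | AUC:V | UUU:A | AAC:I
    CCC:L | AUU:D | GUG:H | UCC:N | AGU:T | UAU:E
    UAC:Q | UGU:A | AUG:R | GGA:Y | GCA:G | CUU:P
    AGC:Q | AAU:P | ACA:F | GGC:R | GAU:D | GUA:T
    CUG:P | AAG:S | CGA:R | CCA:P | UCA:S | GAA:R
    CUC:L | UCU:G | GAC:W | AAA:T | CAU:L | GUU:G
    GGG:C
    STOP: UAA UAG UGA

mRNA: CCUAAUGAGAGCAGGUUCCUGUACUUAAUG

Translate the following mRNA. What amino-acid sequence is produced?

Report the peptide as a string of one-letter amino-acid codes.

start AUG at pos 4
pos 4: AUG -> R; peptide=R
pos 7: AGA -> S; peptide=RS
pos 10: GCA -> G; peptide=RSG
pos 13: GGU -> S; peptide=RSGS
pos 16: UCC -> N; peptide=RSGSN
pos 19: UGU -> A; peptide=RSGSNA
pos 22: ACU -> L; peptide=RSGSNAL
pos 25: UAA -> STOP

Answer: RSGSNAL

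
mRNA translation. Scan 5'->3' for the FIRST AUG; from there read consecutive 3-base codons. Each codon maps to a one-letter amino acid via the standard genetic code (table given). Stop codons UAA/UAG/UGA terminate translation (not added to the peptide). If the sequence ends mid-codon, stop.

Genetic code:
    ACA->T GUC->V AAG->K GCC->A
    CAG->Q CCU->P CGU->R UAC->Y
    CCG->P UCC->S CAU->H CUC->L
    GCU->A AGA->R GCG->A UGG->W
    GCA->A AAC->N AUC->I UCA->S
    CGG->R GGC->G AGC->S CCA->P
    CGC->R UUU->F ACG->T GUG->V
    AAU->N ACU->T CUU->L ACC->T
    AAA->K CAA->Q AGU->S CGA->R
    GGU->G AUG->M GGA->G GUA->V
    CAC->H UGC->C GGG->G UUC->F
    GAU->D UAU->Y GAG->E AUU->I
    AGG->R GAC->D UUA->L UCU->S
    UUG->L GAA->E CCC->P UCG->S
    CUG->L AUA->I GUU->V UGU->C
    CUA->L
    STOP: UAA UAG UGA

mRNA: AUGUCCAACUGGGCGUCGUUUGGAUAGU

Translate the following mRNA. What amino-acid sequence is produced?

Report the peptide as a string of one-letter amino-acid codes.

start AUG at pos 0
pos 0: AUG -> M; peptide=M
pos 3: UCC -> S; peptide=MS
pos 6: AAC -> N; peptide=MSN
pos 9: UGG -> W; peptide=MSNW
pos 12: GCG -> A; peptide=MSNWA
pos 15: UCG -> S; peptide=MSNWAS
pos 18: UUU -> F; peptide=MSNWASF
pos 21: GGA -> G; peptide=MSNWASFG
pos 24: UAG -> STOP

Answer: MSNWASFG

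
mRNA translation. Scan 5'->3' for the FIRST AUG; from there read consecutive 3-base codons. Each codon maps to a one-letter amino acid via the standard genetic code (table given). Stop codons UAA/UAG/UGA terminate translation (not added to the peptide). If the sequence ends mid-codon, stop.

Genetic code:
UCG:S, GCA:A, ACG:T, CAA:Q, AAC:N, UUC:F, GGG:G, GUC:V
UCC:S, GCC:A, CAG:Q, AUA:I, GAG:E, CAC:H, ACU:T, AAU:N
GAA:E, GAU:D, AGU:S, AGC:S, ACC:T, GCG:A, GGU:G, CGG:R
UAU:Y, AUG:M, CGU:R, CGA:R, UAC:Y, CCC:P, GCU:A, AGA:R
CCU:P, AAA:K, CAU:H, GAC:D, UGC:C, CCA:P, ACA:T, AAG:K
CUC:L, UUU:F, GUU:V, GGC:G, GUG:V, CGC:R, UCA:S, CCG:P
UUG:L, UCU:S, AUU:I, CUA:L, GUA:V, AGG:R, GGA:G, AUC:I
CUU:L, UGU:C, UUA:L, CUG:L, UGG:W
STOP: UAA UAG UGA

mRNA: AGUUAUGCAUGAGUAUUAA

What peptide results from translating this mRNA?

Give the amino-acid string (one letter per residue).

start AUG at pos 4
pos 4: AUG -> M; peptide=M
pos 7: CAU -> H; peptide=MH
pos 10: GAG -> E; peptide=MHE
pos 13: UAU -> Y; peptide=MHEY
pos 16: UAA -> STOP

Answer: MHEY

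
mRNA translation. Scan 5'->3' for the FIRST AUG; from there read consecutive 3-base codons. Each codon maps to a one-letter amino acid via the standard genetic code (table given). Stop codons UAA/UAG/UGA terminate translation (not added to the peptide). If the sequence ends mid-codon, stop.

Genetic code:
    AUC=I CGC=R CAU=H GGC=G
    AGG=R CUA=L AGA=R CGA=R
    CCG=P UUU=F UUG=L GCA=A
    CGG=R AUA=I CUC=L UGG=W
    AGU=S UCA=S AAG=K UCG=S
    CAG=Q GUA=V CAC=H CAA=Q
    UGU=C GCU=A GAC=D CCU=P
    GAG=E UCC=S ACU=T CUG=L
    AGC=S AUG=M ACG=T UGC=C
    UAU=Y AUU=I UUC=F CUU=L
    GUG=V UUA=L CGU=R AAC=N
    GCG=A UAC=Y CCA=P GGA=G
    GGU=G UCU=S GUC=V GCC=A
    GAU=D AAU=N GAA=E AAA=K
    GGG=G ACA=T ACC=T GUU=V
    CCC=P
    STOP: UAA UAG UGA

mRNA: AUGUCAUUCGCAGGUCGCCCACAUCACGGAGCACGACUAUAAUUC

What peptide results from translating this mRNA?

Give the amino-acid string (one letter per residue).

start AUG at pos 0
pos 0: AUG -> M; peptide=M
pos 3: UCA -> S; peptide=MS
pos 6: UUC -> F; peptide=MSF
pos 9: GCA -> A; peptide=MSFA
pos 12: GGU -> G; peptide=MSFAG
pos 15: CGC -> R; peptide=MSFAGR
pos 18: CCA -> P; peptide=MSFAGRP
pos 21: CAU -> H; peptide=MSFAGRPH
pos 24: CAC -> H; peptide=MSFAGRPHH
pos 27: GGA -> G; peptide=MSFAGRPHHG
pos 30: GCA -> A; peptide=MSFAGRPHHGA
pos 33: CGA -> R; peptide=MSFAGRPHHGAR
pos 36: CUA -> L; peptide=MSFAGRPHHGARL
pos 39: UAA -> STOP

Answer: MSFAGRPHHGARL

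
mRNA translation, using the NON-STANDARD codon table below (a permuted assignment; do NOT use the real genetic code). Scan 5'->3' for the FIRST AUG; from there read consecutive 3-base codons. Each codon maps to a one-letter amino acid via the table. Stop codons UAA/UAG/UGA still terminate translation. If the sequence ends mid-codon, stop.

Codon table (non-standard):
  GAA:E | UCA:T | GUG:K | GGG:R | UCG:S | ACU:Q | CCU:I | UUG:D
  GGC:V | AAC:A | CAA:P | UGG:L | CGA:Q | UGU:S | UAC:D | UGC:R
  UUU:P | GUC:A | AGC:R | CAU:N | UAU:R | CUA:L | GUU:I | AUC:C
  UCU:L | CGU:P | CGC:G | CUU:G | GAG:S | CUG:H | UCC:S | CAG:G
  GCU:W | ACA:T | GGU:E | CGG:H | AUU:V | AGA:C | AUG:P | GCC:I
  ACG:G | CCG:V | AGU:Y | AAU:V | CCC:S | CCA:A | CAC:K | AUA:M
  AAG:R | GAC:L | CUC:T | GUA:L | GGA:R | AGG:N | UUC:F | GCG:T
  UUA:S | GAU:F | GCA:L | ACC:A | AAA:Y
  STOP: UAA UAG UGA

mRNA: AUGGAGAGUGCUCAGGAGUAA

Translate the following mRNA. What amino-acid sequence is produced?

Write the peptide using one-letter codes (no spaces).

start AUG at pos 0
pos 0: AUG -> P; peptide=P
pos 3: GAG -> S; peptide=PS
pos 6: AGU -> Y; peptide=PSY
pos 9: GCU -> W; peptide=PSYW
pos 12: CAG -> G; peptide=PSYWG
pos 15: GAG -> S; peptide=PSYWGS
pos 18: UAA -> STOP

Answer: PSYWGS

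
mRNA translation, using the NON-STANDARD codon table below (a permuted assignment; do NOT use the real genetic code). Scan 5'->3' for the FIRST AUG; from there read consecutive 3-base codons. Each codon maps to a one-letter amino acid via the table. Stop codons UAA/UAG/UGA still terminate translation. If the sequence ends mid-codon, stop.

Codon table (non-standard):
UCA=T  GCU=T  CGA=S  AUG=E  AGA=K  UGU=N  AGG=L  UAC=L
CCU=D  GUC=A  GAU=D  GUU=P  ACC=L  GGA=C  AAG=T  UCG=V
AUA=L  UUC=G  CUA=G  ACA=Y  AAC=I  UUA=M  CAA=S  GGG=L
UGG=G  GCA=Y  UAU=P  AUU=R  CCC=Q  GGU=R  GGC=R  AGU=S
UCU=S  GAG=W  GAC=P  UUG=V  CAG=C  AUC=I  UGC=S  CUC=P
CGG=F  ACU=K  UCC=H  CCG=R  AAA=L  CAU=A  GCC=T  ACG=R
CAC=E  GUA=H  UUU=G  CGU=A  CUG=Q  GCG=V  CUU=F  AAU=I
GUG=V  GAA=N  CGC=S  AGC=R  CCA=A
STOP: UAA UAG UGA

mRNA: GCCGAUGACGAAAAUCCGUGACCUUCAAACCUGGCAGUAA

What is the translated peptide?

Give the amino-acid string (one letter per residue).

start AUG at pos 4
pos 4: AUG -> E; peptide=E
pos 7: ACG -> R; peptide=ER
pos 10: AAA -> L; peptide=ERL
pos 13: AUC -> I; peptide=ERLI
pos 16: CGU -> A; peptide=ERLIA
pos 19: GAC -> P; peptide=ERLIAP
pos 22: CUU -> F; peptide=ERLIAPF
pos 25: CAA -> S; peptide=ERLIAPFS
pos 28: ACC -> L; peptide=ERLIAPFSL
pos 31: UGG -> G; peptide=ERLIAPFSLG
pos 34: CAG -> C; peptide=ERLIAPFSLGC
pos 37: UAA -> STOP

Answer: ERLIAPFSLGC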